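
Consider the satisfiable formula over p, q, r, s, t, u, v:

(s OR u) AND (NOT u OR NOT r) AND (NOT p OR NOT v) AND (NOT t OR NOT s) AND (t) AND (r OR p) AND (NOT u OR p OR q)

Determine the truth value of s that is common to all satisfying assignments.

False

Suppose s = true.
From the singleton clause (NOT t), t = false.
That conflicts with the unit clause (t).
So every satisfying assignment has s = False.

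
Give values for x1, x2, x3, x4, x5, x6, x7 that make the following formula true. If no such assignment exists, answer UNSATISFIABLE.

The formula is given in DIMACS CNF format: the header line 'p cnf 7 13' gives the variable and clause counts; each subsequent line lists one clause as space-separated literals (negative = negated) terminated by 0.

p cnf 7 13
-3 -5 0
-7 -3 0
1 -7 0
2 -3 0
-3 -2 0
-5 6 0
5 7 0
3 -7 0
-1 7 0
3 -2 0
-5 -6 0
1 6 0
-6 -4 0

Try x3 = False.
(¬x7) alone gives x7 = False.
(x5) alone gives x5 = True.
(x6) alone gives x6 = True.
Now (¬x6) is unsatisfied and unit — conflict.
So x3 must be the other value — set x3 = True.
(¬x5) alone gives x5 = False.
(¬x7) alone gives x7 = False.
Now (x7) is unsatisfied and unit — conflict.
Both values of x3 lead to a conflict.

UNSATISFIABLE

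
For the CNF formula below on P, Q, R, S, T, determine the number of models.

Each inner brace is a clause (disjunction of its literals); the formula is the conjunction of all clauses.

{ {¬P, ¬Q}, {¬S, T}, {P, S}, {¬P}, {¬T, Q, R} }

3

There are 2^5 = 32 truth assignments over (P, Q, R, S, T).
Split on S. With S = True, the clauses containing S are satisfied and ¬S drops from the rest; 3 of the 2^4 = 16 assignments to the other variables satisfy what remains.
With S = False, by the same count on the reduced clause set, 0 assignments work.
(One model: P=F, Q=F, R=T, S=T, T=T.)
Total: 3 + 0 = 3.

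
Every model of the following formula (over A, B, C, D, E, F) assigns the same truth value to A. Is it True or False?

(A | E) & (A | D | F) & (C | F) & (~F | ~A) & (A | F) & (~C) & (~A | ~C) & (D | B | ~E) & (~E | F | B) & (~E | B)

Suppose A = 1.
(~F) alone gives F = 0.
(C) alone gives C = 1.
But (~C) is also a unit clause — contradiction.
So every satisfying assignment has A = False.

False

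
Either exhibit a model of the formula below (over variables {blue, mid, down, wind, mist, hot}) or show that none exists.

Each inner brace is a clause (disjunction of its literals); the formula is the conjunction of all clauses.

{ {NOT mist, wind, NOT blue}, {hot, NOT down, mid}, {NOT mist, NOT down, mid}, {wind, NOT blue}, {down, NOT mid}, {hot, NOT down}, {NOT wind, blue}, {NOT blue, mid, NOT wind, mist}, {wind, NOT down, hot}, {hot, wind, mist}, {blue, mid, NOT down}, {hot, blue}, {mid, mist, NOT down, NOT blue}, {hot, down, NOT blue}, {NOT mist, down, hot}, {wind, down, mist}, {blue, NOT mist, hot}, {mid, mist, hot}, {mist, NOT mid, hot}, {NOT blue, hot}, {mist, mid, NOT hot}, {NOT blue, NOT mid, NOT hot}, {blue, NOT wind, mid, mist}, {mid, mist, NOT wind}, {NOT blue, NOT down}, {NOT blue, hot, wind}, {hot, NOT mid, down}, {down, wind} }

blue ↦ false,  mid ↦ true,  down ↦ true,  wind ↦ false,  mist ↦ true,  hot ↦ true

Suppose wind = false.
The clause (NOT blue) is unit, so blue = false.
The clause (hot) is unit, so hot = true.
The clause (down) is unit, so down = true.
The clause (mid) is unit, so mid = true.
No clause remains; mist is free.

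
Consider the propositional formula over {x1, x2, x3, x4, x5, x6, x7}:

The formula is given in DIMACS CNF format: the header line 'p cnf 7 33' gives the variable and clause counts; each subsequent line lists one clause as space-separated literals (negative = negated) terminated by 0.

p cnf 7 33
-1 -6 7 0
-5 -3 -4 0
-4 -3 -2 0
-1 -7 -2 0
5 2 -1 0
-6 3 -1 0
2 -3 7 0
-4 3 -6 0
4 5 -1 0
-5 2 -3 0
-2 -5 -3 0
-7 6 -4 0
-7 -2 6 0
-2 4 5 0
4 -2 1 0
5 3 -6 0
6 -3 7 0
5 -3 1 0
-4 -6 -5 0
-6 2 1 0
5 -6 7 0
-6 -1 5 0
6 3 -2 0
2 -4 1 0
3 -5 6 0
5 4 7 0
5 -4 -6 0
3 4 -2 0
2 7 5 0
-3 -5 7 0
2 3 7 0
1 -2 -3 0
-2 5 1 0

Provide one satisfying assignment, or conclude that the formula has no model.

Branch on x1: set x1 = False.
Branch on x4: set x4 = False.
From the singleton clause (¬x2), x2 = False.
From the singleton clause (¬x6), x6 = False.
Branch on x3: set x3 = False.
From the singleton clause (¬x5), x5 = False.
From the singleton clause (x7), x7 = True.
This assignment satisfies each clause.

x1 ↦ False,  x2 ↦ False,  x3 ↦ False,  x4 ↦ False,  x5 ↦ False,  x6 ↦ False,  x7 ↦ True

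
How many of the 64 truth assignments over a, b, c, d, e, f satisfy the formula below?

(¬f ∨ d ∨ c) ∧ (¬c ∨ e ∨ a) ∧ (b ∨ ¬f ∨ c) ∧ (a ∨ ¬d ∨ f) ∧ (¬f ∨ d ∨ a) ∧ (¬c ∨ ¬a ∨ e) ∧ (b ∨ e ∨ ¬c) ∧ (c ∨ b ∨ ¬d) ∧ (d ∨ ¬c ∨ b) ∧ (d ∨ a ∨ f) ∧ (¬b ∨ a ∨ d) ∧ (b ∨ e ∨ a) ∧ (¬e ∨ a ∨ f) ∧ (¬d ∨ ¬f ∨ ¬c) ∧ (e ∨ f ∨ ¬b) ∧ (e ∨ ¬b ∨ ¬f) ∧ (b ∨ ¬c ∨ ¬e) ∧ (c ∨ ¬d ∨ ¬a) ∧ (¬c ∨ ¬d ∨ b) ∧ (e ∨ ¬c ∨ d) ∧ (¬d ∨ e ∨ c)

There are 2^6 = 64 truth assignments over (a, b, c, d, e, f).
Split on e. With e = True, the clauses containing e are satisfied and ¬e drops from the rest; 6 of the 2^5 = 32 assignments to the other variables satisfy what remains.
With e = False, by the same count on the reduced clause set, 1 assignment works.
Total: 6 + 1 = 7.

7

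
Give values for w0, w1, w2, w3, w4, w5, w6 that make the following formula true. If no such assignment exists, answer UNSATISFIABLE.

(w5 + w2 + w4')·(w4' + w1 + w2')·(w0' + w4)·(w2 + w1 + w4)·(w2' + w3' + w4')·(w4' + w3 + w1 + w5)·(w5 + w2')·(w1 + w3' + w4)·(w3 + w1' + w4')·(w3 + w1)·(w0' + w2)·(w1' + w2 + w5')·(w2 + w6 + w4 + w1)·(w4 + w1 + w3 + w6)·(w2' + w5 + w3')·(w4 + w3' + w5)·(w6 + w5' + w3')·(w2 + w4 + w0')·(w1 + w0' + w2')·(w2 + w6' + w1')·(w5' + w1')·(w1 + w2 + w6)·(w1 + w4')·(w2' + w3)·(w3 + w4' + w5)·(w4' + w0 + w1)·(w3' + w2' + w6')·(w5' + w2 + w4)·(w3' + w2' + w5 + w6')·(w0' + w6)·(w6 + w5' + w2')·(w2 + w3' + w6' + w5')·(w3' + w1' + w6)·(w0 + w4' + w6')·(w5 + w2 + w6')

w0 ↦ 0, w1 ↦ 1, w2 ↦ 0, w3 ↦ 0, w4 ↦ 0, w5 ↦ 0, w6 ↦ 0

Try w0 = 0.
Try w5 = 0.
From the singleton clause (w2'), w2 = 0.
From the singleton clause (w4'), w4 = 0.
From the singleton clause (w1), w1 = 1.
From the singleton clause (w3'), w3 = 0.
From the singleton clause (w6'), w6 = 0.
This assignment satisfies each clause.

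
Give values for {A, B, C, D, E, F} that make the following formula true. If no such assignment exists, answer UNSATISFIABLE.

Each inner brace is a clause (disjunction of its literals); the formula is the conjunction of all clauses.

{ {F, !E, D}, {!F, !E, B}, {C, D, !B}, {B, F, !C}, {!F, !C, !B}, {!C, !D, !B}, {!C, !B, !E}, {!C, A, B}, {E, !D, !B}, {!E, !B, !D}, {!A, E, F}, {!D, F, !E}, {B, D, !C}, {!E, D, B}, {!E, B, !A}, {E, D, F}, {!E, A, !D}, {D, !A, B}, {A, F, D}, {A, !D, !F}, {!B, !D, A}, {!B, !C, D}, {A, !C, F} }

A: false, B: false, C: false, D: false, E: false, F: true

Try F = true.
Try E = false.
Try C = false.
Try D = false.
Unit clause (!B) forces B = false.
Unit clause (!A) forces A = false.
Every clause now holds.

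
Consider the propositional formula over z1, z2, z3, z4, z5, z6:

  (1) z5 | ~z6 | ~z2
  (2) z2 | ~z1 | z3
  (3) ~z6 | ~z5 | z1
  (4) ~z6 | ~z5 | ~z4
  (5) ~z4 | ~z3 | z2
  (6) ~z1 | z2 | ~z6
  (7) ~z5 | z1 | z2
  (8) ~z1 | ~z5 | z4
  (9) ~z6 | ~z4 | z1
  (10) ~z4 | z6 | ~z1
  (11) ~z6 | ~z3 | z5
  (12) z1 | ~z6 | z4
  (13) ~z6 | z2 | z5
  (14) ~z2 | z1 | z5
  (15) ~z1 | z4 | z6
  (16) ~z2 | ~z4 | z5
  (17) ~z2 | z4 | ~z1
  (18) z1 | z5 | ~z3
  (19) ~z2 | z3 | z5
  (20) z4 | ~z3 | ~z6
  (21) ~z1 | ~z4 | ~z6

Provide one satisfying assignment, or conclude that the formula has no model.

Suppose z5 = 0.
Suppose z6 = 0.
Suppose z4 = 1.
(~z1) alone gives z1 = 0.
(~z2) alone gives z2 = 0.
(~z3) alone gives z3 = 0.
All clauses are satisfied.

z1 ↦ 0; z2 ↦ 0; z3 ↦ 0; z4 ↦ 1; z5 ↦ 0; z6 ↦ 0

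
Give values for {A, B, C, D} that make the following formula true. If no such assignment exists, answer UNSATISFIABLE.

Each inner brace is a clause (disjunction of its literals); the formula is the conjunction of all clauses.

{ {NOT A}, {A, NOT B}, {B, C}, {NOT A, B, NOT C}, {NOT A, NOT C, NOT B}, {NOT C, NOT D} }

From the singleton clause (NOT A), A = false.
From the singleton clause (NOT B), B = false.
From the singleton clause (C), C = true.
From the singleton clause (NOT D), D = false.
All clauses are satisfied.

A ↦ false, B ↦ false, C ↦ true, D ↦ false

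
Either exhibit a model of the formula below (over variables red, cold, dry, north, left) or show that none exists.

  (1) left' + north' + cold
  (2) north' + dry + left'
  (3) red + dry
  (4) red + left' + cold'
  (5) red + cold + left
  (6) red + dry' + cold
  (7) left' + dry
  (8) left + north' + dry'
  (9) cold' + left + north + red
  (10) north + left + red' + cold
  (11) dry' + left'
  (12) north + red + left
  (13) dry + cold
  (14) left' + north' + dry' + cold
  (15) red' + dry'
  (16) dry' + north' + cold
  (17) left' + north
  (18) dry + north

red ↦ 1, cold ↦ 1, dry ↦ 0, north ↦ 1, left ↦ 0

Suppose red = 1.
(dry') alone gives dry = 0.
(left') alone gives left = 0.
(cold) alone gives cold = 1.
(north) alone gives north = 1.
Every clause now holds.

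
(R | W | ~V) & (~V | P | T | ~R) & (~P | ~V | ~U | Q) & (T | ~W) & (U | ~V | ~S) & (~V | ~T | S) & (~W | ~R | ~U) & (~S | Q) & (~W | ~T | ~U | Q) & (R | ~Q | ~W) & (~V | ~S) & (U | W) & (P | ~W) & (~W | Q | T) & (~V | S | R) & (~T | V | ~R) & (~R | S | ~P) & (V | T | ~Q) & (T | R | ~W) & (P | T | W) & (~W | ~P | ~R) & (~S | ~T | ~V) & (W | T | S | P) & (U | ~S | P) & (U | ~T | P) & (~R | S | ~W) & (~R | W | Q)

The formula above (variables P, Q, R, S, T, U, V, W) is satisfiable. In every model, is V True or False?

Suppose V = 1.
The clause (~S) is unit, so S = 0.
The clause (~T) is unit, so T = 0.
The clause (~W) is unit, so W = 0.
The clause (R) is unit, so R = 1.
The clause (P) is unit, so P = 1.
But (~P) is also a unit clause — contradiction.
So every satisfying assignment has V = False.

False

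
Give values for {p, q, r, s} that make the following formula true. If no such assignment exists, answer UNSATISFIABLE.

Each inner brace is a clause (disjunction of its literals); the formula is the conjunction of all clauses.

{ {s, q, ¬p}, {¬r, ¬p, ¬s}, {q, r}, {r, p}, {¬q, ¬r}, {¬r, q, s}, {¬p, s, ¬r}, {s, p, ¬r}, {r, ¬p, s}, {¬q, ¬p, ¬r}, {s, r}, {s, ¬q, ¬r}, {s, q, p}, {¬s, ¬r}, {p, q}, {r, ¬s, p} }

p: True, q: True, r: False, s: True

Case q = True:
From the singleton clause (¬r), r = False.
From the singleton clause (p), p = True.
From the singleton clause (s), s = True.
This assignment satisfies each clause.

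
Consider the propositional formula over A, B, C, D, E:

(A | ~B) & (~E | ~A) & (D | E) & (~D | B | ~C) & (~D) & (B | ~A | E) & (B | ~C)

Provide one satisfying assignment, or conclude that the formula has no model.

From the singleton clause (~D), D = 0.
From the singleton clause (E), E = 1.
From the singleton clause (~A), A = 0.
From the singleton clause (~B), B = 0.
From the singleton clause (~C), C = 0.
All clauses are satisfied.

A ↦ 0; B ↦ 0; C ↦ 0; D ↦ 0; E ↦ 1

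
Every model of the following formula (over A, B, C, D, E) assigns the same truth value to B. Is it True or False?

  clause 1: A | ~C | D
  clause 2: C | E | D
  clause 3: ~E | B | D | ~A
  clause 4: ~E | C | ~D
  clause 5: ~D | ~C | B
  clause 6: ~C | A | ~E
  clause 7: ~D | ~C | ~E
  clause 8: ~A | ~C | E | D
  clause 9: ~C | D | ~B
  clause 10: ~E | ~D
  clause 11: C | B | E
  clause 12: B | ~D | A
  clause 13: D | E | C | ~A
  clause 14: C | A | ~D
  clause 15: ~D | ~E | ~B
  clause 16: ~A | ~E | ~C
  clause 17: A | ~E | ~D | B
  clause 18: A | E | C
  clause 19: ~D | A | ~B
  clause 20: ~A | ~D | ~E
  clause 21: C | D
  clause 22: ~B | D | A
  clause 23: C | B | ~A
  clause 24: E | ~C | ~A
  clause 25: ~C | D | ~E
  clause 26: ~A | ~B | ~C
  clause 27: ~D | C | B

True

Suppose B = 0.
Branch on D: set D = 0.
(C) alone gives C = 1.
(A) alone gives A = 1.
(~E) alone gives E = 0.
That conflicts with the unit clause (E).
Undo D and try D = 1.
(~C) alone gives C = 0.
That conflicts with the unit clause (C).
Neither D = 1 nor D = 0 works.
So every satisfying assignment has B = True.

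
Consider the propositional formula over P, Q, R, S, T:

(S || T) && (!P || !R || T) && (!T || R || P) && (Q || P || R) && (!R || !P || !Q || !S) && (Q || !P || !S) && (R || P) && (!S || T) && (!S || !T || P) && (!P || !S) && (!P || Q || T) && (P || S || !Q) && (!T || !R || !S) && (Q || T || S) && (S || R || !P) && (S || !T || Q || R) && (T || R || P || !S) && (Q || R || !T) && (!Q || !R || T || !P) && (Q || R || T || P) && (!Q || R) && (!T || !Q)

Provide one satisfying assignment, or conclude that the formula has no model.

Suppose S = false.
Unit clause (T) forces T = true.
Unit clause (!Q) forces Q = false.
Unit clause (R) forces R = true.
All clauses hold; P can take either value.

P=false, Q=false, R=true, S=false, T=true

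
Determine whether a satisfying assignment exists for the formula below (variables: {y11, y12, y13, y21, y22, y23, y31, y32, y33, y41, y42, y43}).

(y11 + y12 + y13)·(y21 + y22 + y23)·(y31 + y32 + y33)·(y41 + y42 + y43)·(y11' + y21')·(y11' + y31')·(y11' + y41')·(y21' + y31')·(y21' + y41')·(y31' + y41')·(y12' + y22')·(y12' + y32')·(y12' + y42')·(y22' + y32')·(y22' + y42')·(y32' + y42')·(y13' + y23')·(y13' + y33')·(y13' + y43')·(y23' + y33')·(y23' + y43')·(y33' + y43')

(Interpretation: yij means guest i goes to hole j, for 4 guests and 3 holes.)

Branch on y11: set y11 = 0.
Branch on y12: set y12 = 1.
The clause (y22') is unit, so y22 = 0.
The clause (y32') is unit, so y32 = 0.
The clause (y42') is unit, so y42 = 0.
Branch on y21: set y21 = 1.
The clause (y31') is unit, so y31 = 0.
The clause (y33) is unit, so y33 = 1.
The clause (y41') is unit, so y41 = 0.
The clause (y43) is unit, so y43 = 1.
But (y43') is also a unit clause — contradiction.
That branch fails; take y21 = 0 instead.
The clause (y23) is unit, so y23 = 1.
The clause (y13') is unit, so y13 = 0.
The clause (y33') is unit, so y33 = 0.
The clause (y31) is unit, so y31 = 1.
The clause (y41') is unit, so y41 = 0.
The clause (y43) is unit, so y43 = 1.
But (y43') is also a unit clause — contradiction.
Both values of y21 lead to a conflict.
That branch fails; take y12 = 0 instead.
The clause (y13) is unit, so y13 = 1.
The clause (y23') is unit, so y23 = 0.
The clause (y33') is unit, so y33 = 0.
The clause (y43') is unit, so y43 = 0.
Branch on y21: set y21 = 1.
The clause (y31') is unit, so y31 = 0.
The clause (y32) is unit, so y32 = 1.
The clause (y41') is unit, so y41 = 0.
The clause (y42) is unit, so y42 = 1.
But (y42') is also a unit clause — contradiction.
That branch fails; take y21 = 0 instead.
The clause (y22) is unit, so y22 = 1.
The clause (y32') is unit, so y32 = 0.
The clause (y31) is unit, so y31 = 1.
The clause (y41') is unit, so y41 = 0.
The clause (y42) is unit, so y42 = 1.
But (y42') is also a unit clause — contradiction.
Both values of y21 lead to a conflict.
Both values of y12 lead to a conflict.
That branch fails; take y11 = 1 instead.
The clause (y21') is unit, so y21 = 0.
The clause (y31') is unit, so y31 = 0.
The clause (y41') is unit, so y41 = 0.
Branch on y22: set y22 = 1.
The clause (y12') is unit, so y12 = 0.
The clause (y32') is unit, so y32 = 0.
The clause (y33) is unit, so y33 = 1.
The clause (y42') is unit, so y42 = 0.
The clause (y43) is unit, so y43 = 1.
But (y43') is also a unit clause — contradiction.
That branch fails; take y22 = 0 instead.
The clause (y23) is unit, so y23 = 1.
The clause (y13') is unit, so y13 = 0.
The clause (y33') is unit, so y33 = 0.
The clause (y32) is unit, so y32 = 1.
The clause (y12') is unit, so y12 = 0.
The clause (y42') is unit, so y42 = 0.
The clause (y43) is unit, so y43 = 1.
But (y43') is also a unit clause — contradiction.
Both values of y22 lead to a conflict.
Both values of y11 lead to a conflict.
No assignment satisfies every clause.

No, unsatisfiable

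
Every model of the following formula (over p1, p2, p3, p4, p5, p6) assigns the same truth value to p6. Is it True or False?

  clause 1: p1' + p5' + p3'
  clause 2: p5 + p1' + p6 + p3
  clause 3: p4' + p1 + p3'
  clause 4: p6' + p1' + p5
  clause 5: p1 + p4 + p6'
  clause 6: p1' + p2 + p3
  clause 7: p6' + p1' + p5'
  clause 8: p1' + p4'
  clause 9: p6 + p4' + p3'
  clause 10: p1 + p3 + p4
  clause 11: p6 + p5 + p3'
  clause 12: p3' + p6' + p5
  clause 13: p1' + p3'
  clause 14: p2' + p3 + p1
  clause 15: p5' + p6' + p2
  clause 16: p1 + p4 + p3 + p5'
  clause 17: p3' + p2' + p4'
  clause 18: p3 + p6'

Suppose p6 = 1.
From the singleton clause (p3), p3 = 1.
From the singleton clause (p5), p5 = 1.
From the singleton clause (p1'), p1 = 0.
From the singleton clause (p4'), p4 = 0.
That conflicts with the unit clause (p4).
So every satisfying assignment has p6 = False.

False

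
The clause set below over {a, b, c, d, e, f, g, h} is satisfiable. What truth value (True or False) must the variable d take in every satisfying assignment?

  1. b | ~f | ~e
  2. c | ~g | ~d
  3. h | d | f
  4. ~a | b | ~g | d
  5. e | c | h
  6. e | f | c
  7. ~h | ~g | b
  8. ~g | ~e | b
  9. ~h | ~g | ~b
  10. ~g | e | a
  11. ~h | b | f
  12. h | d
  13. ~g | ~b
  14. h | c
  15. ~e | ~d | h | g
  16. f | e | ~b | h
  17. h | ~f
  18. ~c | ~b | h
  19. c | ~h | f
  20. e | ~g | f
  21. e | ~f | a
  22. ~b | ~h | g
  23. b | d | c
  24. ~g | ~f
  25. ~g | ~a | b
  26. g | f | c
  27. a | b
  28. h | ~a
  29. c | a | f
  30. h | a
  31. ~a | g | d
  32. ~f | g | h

Suppose d = 0.
The clause (h) is unit, so h = 1.
Branch on g: set g = 0.
The clause (~b) is unit, so b = 0.
The clause (f) is unit, so f = 1.
The clause (~e) is unit, so e = 0.
The clause (a) is unit, so a = 1.
But (~a) is also a unit clause — contradiction.
Undo g and try g = 1.
The clause (b) is unit, so b = 1.
But (~b) is also a unit clause — contradiction.
Either choice for g ends in contradiction.
So every satisfying assignment has d = True.

True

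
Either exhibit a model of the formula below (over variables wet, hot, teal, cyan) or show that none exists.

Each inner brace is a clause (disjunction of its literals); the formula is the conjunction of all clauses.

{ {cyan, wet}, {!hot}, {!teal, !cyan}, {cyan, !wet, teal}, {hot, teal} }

wet: true, hot: false, teal: true, cyan: false

From the singleton clause (!hot), hot = false.
From the singleton clause (teal), teal = true.
From the singleton clause (!cyan), cyan = false.
From the singleton clause (wet), wet = true.
All clauses are satisfied.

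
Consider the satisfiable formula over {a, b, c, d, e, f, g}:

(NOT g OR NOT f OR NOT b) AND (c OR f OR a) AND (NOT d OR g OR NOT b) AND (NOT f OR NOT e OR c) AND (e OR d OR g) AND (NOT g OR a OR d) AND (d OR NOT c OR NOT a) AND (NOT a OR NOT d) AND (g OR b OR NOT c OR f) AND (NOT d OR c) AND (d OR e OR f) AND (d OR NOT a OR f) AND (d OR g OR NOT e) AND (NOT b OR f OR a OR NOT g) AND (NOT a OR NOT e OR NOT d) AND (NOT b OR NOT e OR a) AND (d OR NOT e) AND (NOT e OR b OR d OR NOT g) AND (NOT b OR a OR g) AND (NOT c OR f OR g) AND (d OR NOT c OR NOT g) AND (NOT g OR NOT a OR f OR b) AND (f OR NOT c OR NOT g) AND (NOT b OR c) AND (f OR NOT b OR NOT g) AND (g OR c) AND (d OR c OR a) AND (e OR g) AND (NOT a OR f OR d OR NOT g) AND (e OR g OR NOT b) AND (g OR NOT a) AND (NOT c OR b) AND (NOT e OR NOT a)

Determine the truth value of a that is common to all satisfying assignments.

True

Suppose a = false.
Branch on c: set c = true.
The clause (b) is unit, so b = true.
The clause (NOT e) is unit, so e = false.
The clause (g) is unit, so g = true.
The clause (NOT f) is unit, so f = false.
That conflicts with the unit clause (f).
That branch fails; take c = false instead.
The clause (f) is unit, so f = true.
The clause (NOT e) is unit, so e = false.
The clause (NOT d) is unit, so d = false.
That conflicts with the unit clause (d).
Neither c = true nor c = false works.
So every satisfying assignment has a = True.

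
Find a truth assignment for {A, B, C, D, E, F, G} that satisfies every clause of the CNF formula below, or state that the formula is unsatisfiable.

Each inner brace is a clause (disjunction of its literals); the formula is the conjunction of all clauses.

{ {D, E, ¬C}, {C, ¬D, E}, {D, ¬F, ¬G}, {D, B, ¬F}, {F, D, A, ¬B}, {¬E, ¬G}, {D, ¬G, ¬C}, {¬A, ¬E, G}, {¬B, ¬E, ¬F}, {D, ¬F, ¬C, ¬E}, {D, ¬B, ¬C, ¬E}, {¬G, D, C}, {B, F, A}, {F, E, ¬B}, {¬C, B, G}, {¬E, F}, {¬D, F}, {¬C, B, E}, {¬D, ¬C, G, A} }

Try E = False.
Try D = False.
The clause (¬C) is unit, so C = False.
The clause (¬G) is unit, so G = False.
Try B = True.
The clause (F) is unit, so F = True.
All clauses hold; A can take either value.

A ↦ False; B ↦ True; C ↦ False; D ↦ False; E ↦ False; F ↦ True; G ↦ False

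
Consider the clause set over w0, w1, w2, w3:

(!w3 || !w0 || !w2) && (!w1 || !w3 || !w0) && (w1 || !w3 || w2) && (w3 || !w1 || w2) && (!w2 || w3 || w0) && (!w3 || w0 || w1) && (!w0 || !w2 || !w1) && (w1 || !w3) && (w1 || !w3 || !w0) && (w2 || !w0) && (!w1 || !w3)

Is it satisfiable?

Yes

Branch on w1: set w1 = false.
Unit clause (!w3) forces w3 = false.
Branch on w2: set w2 = false.
Unit clause (!w0) forces w0 = false.
All clauses are satisfied.
A satisfying assignment: w0: false; w1: false; w2: false; w3: false.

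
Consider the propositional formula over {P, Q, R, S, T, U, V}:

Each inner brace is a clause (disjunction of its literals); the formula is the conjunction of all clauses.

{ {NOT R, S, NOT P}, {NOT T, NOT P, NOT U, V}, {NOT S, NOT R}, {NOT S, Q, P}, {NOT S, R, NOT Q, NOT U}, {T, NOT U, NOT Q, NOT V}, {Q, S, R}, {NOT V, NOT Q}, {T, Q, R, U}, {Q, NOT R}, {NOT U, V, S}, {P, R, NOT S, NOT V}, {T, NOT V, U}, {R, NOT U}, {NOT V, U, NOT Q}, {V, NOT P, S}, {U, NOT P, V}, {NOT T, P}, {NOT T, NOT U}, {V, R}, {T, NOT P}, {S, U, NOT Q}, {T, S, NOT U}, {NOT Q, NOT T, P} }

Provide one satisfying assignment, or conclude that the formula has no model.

P: true,  Q: false,  R: false,  S: true,  T: true,  U: false,  V: true

Case S = true:
(NOT R) alone gives R = false.
(NOT U) alone gives U = false.
(V) alone gives V = true.
(NOT Q) alone gives Q = false.
(P) alone gives P = true.
(T) alone gives T = true.
Every clause now holds.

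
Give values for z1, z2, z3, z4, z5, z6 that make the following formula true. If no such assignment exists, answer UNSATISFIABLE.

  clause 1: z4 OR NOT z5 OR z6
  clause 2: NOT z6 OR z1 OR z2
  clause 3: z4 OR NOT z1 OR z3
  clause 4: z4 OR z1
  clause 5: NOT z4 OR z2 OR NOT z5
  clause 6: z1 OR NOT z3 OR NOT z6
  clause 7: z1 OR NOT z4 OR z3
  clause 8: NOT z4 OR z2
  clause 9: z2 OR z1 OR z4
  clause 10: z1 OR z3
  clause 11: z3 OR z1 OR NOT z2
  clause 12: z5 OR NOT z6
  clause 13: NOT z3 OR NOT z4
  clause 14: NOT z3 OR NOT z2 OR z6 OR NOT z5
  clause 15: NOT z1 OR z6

Suppose z4 = false.
The clause (z1) is unit, so z1 = true.
The clause (z3) is unit, so z3 = true.
The clause (z6) is unit, so z6 = true.
The clause (z5) is unit, so z5 = true.
No clause remains; z2 is free.

z1 ↦ true, z2 ↦ true, z3 ↦ true, z4 ↦ false, z5 ↦ true, z6 ↦ true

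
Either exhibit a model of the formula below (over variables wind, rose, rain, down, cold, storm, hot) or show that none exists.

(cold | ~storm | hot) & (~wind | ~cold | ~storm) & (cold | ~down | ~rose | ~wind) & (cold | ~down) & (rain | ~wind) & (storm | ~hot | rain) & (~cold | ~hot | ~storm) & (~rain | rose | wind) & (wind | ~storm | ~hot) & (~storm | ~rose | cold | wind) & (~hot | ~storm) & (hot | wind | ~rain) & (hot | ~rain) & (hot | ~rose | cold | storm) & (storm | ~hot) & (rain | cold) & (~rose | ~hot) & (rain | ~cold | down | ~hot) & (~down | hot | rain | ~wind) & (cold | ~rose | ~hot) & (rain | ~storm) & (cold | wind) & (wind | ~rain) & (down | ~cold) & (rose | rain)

wind: 0, rose: 1, rain: 0, down: 1, cold: 1, storm: 0, hot: 0

Suppose cold = 1.
Unit clause (down) forces down = 1.
Suppose wind = 0.
Unit clause (~rain) forces rain = 0.
Unit clause (~storm) forces storm = 0.
Unit clause (~hot) forces hot = 0.
Unit clause (rose) forces rose = 1.
All clauses are satisfied.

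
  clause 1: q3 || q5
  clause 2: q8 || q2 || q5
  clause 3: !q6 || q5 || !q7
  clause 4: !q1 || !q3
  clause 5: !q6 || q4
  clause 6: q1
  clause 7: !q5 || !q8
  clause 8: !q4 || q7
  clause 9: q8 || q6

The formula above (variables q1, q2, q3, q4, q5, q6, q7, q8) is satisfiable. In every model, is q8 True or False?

False

Suppose q8 = true.
(q1) alone gives q1 = true.
(!q3) alone gives q3 = false.
(q5) alone gives q5 = true.
Now (!q5) is unsatisfied and unit — conflict.
So every satisfying assignment has q8 = False.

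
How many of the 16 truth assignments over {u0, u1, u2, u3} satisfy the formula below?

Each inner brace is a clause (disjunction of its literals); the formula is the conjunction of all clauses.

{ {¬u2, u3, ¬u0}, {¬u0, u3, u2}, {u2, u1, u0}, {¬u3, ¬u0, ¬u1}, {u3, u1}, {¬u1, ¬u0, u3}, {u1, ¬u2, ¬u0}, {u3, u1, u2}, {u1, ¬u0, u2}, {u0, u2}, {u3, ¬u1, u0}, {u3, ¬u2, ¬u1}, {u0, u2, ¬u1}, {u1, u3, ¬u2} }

There are 2^4 = 16 truth assignments over (u0, u1, u2, u3).
Split on u1. With u1 = True, the clauses containing u1 are satisfied and ¬u1 drops from the rest; 1 of the 2^3 = 8 assignments to the other variables satisfy what remains.
With u1 = False, by the same count on the reduced clause set, 1 assignment works.
(One model: u0=F, u1=F, u2=T, u3=T.)
Total: 1 + 1 = 2.

2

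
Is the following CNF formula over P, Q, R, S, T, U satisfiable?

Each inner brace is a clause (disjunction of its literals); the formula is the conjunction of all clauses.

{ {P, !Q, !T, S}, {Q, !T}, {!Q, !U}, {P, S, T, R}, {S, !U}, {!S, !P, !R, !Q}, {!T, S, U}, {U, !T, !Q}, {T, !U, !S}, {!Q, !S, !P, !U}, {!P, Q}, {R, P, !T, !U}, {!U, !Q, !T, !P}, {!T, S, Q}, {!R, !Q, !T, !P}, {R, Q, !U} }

Yes, satisfiable

Branch on Q: set Q = false.
Unit clause (!T) forces T = false.
Unit clause (!P) forces P = false.
Branch on S: set S = true.
Unit clause (!U) forces U = false.
No clause remains; R is free.
A satisfying assignment: P=false, Q=false, R=true, S=true, T=false, U=false.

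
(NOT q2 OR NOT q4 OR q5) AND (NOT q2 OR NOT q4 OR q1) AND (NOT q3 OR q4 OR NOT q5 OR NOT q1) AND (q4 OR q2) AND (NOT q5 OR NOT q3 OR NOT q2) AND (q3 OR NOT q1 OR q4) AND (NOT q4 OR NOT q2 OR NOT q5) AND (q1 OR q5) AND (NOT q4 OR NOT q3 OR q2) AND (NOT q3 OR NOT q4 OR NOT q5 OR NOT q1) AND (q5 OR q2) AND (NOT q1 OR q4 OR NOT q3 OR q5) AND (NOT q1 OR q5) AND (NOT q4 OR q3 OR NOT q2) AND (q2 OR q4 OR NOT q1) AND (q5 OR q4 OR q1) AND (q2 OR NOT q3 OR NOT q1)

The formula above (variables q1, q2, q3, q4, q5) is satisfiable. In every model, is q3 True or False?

False

Suppose q3 = true.
Suppose q4 = true.
From the singleton clause (q2), q2 = true.
From the singleton clause (q5), q5 = true.
But (NOT q5) is also a unit clause — contradiction.
That branch fails; take q4 = false instead.
From the singleton clause (q2), q2 = true.
From the singleton clause (NOT q5), q5 = false.
From the singleton clause (q1), q1 = true.
But (NOT q1) is also a unit clause — contradiction.
Both values of q4 lead to a conflict.
So every satisfying assignment has q3 = False.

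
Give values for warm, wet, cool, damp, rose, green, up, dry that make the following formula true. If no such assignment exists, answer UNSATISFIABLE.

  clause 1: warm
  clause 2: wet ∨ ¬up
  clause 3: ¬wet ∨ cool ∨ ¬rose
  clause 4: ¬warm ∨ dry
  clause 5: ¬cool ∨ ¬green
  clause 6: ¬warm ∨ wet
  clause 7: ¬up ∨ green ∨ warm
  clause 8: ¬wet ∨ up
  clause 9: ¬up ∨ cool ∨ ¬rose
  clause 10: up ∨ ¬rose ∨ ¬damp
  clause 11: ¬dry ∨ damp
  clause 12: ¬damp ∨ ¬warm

(warm) alone gives warm = True.
(dry) alone gives dry = True.
(wet) alone gives wet = True.
(up) alone gives up = True.
(damp) alone gives damp = True.
Now (¬damp) is unsatisfied and unit — conflict.

UNSATISFIABLE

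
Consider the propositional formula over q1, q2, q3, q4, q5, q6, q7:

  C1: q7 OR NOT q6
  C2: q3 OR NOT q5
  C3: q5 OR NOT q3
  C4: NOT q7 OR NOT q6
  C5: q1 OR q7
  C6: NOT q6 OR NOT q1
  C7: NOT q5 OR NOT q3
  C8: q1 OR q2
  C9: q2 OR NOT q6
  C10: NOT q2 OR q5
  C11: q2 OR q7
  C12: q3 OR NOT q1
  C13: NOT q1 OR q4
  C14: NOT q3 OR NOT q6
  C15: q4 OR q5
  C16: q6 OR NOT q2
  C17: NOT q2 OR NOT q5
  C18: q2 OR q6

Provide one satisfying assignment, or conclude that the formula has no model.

UNSATISFIABLE

Case q7 = true:
Unit clause (NOT q6) forces q6 = false.
Unit clause (NOT q2) forces q2 = false.
That conflicts with the unit clause (q2).
Undo q7 and try q7 = false.
Unit clause (NOT q6) forces q6 = false.
Unit clause (q1) forces q1 = true.
Unit clause (q2) forces q2 = true.
That conflicts with the unit clause (NOT q2).
Both values of q7 lead to a conflict.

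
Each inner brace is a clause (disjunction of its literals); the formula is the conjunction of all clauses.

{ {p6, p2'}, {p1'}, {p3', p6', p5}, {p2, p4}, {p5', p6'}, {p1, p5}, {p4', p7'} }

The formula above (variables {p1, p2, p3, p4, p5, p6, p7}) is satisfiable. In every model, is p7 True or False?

Suppose p7 = 1.
From the singleton clause (p1'), p1 = 0.
From the singleton clause (p5), p5 = 1.
From the singleton clause (p6'), p6 = 0.
From the singleton clause (p2'), p2 = 0.
From the singleton clause (p4), p4 = 1.
But (p4') is also a unit clause — contradiction.
So every satisfying assignment has p7 = False.

False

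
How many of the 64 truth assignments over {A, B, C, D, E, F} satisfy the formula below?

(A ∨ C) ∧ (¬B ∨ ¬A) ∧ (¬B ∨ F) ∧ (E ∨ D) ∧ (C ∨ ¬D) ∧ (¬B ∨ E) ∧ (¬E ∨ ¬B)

There are 2^6 = 64 truth assignments over (A, B, C, D, E, F).
Split on F. With F = True, the clauses containing F are satisfied and ¬F drops from the rest; 7 of the 2^5 = 32 assignments to the other variables satisfy what remains.
With F = False, by the same count on the reduced clause set, 7 assignments work.
(One model: A=F, B=F, C=T, D=F, E=T, F=F.)
Total: 7 + 7 = 14.

14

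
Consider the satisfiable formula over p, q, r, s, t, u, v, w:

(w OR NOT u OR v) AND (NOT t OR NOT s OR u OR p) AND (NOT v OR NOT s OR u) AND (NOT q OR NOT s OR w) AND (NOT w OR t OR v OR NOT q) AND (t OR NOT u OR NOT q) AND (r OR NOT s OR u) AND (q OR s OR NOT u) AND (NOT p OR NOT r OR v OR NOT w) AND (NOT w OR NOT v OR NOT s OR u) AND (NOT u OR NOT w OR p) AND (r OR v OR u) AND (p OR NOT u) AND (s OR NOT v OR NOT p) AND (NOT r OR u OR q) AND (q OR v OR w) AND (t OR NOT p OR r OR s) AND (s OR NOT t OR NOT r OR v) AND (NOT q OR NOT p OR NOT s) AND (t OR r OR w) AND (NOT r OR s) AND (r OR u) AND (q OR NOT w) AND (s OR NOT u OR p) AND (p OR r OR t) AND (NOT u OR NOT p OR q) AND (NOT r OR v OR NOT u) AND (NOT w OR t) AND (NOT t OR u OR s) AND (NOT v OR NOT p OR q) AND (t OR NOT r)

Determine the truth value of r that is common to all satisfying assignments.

Suppose r = true.
Unit clause (s) forces s = true.
Unit clause (t) forces t = true.
Try u = true.
Unit clause (p) forces p = true.
Unit clause (NOT q) forces q = false.
But (q) is also a unit clause — contradiction.
So u must be the other value — set u = false.
Unit clause (p) forces p = true.
Unit clause (NOT v) forces v = false.
Unit clause (NOT w) forces w = false.
Unit clause (NOT q) forces q = false.
But (q) is also a unit clause — contradiction.
Either choice for u ends in contradiction.
So every satisfying assignment has r = False.

False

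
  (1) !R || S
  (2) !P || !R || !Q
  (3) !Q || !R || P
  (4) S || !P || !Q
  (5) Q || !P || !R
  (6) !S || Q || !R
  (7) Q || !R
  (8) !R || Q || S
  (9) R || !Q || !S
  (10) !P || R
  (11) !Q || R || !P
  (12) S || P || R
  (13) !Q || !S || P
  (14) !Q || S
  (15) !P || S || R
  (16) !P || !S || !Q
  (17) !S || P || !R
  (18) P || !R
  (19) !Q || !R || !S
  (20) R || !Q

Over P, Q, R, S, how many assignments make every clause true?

1

There are 2^4 = 16 truth assignments over (P, Q, R, S).
Check each against the 20 clauses (columns in the order P, Q, R, S):
  F F F F  ✗ fails (S || P || R)
  F F F T  ✓ satisfies all
  F F T F  ✗ fails (!R || S)
  F F T T  ✗ fails (!S || Q || !R)
  F T F F  ✗ fails (S || P || R)
  F T F T  ✗ fails (R || !Q || !S)
  F T T F  ✗ fails (!R || S)
  F T T T  ✗ fails (!Q || !R || P)
  T F F F  ✗ fails (!P || R)
  T F F T  ✗ fails (!P || R)
  T F T F  ✗ fails (!R || S)
  T F T T  ✗ fails (Q || !P || !R)
  T T F F  ✗ fails (S || !P || !Q)
  T T F T  ✗ fails (R || !Q || !S)
  T T T F  ✗ fails (!R || S)
  T T T T  ✗ fails (!P || !R || !Q)
1 of the 16 rows is a model.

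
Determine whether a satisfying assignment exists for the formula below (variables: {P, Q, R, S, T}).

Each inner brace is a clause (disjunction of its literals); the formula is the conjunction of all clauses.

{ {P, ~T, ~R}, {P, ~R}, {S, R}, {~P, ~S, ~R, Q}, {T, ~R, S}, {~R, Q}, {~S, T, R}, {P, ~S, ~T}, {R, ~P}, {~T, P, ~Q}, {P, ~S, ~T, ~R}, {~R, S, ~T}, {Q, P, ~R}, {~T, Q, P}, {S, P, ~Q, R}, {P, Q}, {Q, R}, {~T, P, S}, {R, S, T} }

Yes

Case P = 1:
Unit clause (R) forces R = 1.
Unit clause (Q) forces Q = 1.
Case T = 0:
Unit clause (S) forces S = 1.
All clauses are satisfied.
A satisfying assignment: P: 1, Q: 1, R: 1, S: 1, T: 0.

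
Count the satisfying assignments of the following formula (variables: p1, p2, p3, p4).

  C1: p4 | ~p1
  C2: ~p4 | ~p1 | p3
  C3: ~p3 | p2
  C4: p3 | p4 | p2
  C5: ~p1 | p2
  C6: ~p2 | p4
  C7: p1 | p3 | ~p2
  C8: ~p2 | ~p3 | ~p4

1

There are 2^4 = 16 truth assignments over (p1, p2, p3, p4).
Check each against the 8 clauses (columns in the order p1, p2, p3, p4):
  F F F F  ✗ fails (p3 | p4 | p2)
  F F F T  ✓ satisfies all
  F F T F  ✗ fails (~p3 | p2)
  F F T T  ✗ fails (~p3 | p2)
  F T F F  ✗ fails (~p2 | p4)
  F T F T  ✗ fails (p1 | p3 | ~p2)
  F T T F  ✗ fails (~p2 | p4)
  F T T T  ✗ fails (~p2 | ~p3 | ~p4)
  T F F F  ✗ fails (p4 | ~p1)
  T F F T  ✗ fails (~p4 | ~p1 | p3)
  T F T F  ✗ fails (p4 | ~p1)
  T F T T  ✗ fails (~p3 | p2)
  T T F F  ✗ fails (p4 | ~p1)
  T T F T  ✗ fails (~p4 | ~p1 | p3)
  T T T F  ✗ fails (p4 | ~p1)
  T T T T  ✗ fails (~p2 | ~p3 | ~p4)
1 of the 16 rows is a model.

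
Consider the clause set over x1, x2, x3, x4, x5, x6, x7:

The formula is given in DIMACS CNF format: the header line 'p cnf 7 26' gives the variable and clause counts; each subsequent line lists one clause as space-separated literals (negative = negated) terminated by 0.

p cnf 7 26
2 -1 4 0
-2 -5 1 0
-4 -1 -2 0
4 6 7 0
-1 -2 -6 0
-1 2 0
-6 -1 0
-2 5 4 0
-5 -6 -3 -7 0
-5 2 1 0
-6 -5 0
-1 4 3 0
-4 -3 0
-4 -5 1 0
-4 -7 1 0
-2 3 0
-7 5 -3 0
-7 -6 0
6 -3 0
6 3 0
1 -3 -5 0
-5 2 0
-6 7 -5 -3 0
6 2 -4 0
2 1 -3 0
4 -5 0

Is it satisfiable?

Case x1 = False:
Case x2 = False:
The clause (¬x5) is unit, so x5 = False.
The clause (¬x3) is unit, so x3 = False.
The clause (x6) is unit, so x6 = True.
The clause (¬x7) is unit, so x7 = False.
No clause remains; x4 is free.
A satisfying assignment: x1 ↦ False; x2 ↦ False; x3 ↦ False; x4 ↦ False; x5 ↦ False; x6 ↦ True; x7 ↦ False.

Satisfiable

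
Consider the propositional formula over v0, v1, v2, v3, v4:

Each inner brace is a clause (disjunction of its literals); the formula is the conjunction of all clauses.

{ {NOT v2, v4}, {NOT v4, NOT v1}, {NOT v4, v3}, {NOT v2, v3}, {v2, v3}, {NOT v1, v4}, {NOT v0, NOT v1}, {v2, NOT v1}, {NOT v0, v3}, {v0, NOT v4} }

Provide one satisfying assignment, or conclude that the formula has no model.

v0 ↦ false; v1 ↦ false; v2 ↦ false; v3 ↦ true; v4 ↦ false

Try v2 = false.
The clause (v3) is unit, so v3 = true.
The clause (NOT v1) is unit, so v1 = false.
Try v0 = false.
The clause (NOT v4) is unit, so v4 = false.
Every clause now holds.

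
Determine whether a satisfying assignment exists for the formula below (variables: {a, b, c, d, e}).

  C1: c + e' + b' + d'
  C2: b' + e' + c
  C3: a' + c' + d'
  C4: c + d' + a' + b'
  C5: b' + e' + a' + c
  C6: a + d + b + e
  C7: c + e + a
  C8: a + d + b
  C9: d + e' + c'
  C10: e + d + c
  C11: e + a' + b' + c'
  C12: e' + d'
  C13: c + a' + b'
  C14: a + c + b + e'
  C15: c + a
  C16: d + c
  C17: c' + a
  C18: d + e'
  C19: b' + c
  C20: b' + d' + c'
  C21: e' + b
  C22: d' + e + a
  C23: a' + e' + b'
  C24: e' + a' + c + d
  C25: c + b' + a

Yes, satisfiable

Case e = 0:
Case c = 0:
The clause (a) is unit, so a = 1.
The clause (d) is unit, so d = 1.
The clause (b') is unit, so b = 0.
All clauses are satisfied.
A satisfying assignment: a ↦ 1; b ↦ 0; c ↦ 0; d ↦ 1; e ↦ 0.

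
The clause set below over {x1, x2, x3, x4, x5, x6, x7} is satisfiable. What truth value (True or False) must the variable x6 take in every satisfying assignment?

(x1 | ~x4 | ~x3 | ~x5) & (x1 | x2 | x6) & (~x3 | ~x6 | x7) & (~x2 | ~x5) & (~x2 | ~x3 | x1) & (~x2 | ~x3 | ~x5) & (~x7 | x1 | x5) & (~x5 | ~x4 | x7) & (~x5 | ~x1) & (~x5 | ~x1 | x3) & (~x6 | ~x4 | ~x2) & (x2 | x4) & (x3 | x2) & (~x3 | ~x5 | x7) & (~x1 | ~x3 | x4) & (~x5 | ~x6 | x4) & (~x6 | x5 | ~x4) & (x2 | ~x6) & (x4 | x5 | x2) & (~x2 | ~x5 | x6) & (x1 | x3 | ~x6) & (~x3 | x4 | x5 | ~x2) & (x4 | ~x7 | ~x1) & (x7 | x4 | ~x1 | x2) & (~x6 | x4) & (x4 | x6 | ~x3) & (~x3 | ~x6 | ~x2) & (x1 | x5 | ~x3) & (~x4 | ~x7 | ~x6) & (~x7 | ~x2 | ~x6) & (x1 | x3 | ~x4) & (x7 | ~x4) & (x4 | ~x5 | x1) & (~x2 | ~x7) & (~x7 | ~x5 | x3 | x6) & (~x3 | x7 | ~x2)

False

Suppose x6 = 1.
(x2) alone gives x2 = 1.
(~x5) alone gives x5 = 0.
(~x4) alone gives x4 = 0.
But (x4) is also a unit clause — contradiction.
So every satisfying assignment has x6 = False.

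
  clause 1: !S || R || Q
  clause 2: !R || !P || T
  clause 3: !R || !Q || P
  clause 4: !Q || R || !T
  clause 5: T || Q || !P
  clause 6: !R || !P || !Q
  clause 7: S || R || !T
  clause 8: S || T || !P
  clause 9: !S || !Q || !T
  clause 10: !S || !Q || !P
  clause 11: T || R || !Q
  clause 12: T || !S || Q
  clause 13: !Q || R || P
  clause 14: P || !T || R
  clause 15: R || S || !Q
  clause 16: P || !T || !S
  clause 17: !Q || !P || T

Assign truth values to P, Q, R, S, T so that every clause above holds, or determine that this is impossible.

P: true, Q: false, R: true, S: false, T: true

Case S = false:
Case R = true:
Case P = true:
(T) alone gives T = true.
(!Q) alone gives Q = false.
Every clause now holds.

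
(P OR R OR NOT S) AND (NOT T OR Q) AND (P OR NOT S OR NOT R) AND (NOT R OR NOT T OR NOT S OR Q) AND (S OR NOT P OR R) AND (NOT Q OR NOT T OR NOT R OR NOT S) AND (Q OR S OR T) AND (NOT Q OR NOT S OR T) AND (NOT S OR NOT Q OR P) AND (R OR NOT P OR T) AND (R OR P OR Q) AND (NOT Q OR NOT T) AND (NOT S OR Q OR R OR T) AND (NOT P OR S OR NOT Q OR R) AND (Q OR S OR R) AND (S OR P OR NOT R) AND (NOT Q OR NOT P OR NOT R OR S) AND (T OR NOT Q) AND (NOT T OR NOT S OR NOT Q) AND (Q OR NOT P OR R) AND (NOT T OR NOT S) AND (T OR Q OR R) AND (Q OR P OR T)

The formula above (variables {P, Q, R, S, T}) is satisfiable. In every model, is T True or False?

False

Suppose T = true.
Unit clause (Q) forces Q = true.
Now (NOT Q) is unsatisfied and unit — conflict.
So every satisfying assignment has T = False.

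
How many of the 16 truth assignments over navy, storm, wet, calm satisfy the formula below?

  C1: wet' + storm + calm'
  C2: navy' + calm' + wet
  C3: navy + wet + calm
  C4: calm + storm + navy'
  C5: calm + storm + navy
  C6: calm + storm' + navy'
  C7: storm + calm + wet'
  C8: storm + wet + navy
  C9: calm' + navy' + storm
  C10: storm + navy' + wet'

4

There are 2^4 = 16 truth assignments over (navy, storm, wet, calm).
Check each against the 10 clauses (columns in the order navy, storm, wet, calm):
  F F F F  ✗ fails (navy + wet + calm)
  F F F T  ✗ fails (storm + wet + navy)
  F F T F  ✗ fails (calm + storm + navy)
  F F T T  ✗ fails (wet' + storm + calm')
  F T F F  ✗ fails (navy + wet + calm)
  F T F T  ✓ satisfies all
  F T T F  ✓ satisfies all
  F T T T  ✓ satisfies all
  T F F F  ✗ fails (calm + storm + navy')
  T F F T  ✗ fails (navy' + calm' + wet)
  T F T F  ✗ fails (calm + storm + navy')
  T F T T  ✗ fails (wet' + storm + calm')
  T T F F  ✗ fails (calm + storm' + navy')
  T T F T  ✗ fails (navy' + calm' + wet)
  T T T F  ✗ fails (calm + storm' + navy')
  T T T T  ✓ satisfies all
4 of the 16 rows are models.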